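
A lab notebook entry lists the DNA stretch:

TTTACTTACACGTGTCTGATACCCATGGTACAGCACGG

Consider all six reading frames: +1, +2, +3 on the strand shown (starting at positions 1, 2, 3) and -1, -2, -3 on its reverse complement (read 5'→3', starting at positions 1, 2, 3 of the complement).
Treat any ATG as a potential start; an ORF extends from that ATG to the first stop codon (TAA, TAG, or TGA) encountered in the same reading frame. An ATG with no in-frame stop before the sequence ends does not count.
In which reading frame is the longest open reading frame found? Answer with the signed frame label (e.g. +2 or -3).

Reverse complement (5'→3'): CCGTGCTGTACCATGGGTATCAGACACGTGTAAGTAAA
Frame +1: TTT ACT TAC ACG TGT CTG ATA CCC ATG GTA CAG CAC — no ATG→stop ORF.
Frame +2: TTA CTT ACA CGT GTC TGA TAC CCA TGG TAC AGC ACG — no ATG→stop ORF.
Frame +3: TAC TTA CAC GTG TCT GAT ACC CAT GGT ACA GCA CGG — no ATG→stop ORF.
Frame -1: CCG TGC TGT ACC ATG GGT ATC AGA CAC GTG TAA GTA — ATG at 13, stop TAA at 31 → 21 nt.
Frame -2: CGT GCT GTA CCA TGG GTA TCA GAC ACG TGT AAG TAA — no ATG→stop ORF.
Frame -3: GTG CTG TAC CAT GGG TAT CAG ACA CGT GTA AGT AAA — no ATG→stop ORF.
Longest ORF is 21 nt in frame -1 (positions 13–33).

-1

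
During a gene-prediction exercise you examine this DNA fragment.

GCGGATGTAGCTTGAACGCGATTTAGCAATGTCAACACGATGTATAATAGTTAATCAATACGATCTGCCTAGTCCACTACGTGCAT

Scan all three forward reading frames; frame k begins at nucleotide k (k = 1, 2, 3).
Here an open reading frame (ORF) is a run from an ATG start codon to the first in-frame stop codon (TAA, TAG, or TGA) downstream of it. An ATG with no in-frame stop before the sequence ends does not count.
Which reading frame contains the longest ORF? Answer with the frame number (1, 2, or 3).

1

Frame 1: GCG GAT GTA GCT TGA ACG CGA TTT AGC AAT GTC AAC ACG ATG TAT AAT AGT TAA TCA ATA CGA TCT GCC TAG TCC ACT ACG TGC — ATG at 40, stop TAA at 52 → 15 nt.
Frame 2: CGG ATG TAG CTT GAA CGC GAT TTA GCA ATG TCA ACA CGA TGT ATA ATA GTT AAT CAA TAC GAT CTG CCT AGT CCA CTA CGT GCA — ATG at 5, stop TAG at 8 → 6 nt.
Frame 3: GGA TGT AGC TTG AAC GCG ATT TAG CAA TGT CAA CAC GAT GTA TAA TAG TTA ATC AAT ACG ATC TGC CTA GTC CAC TAC GTG CAT — no ATG→stop ORF.
Longest ORF is 15 nt in frame 1 (positions 40–54).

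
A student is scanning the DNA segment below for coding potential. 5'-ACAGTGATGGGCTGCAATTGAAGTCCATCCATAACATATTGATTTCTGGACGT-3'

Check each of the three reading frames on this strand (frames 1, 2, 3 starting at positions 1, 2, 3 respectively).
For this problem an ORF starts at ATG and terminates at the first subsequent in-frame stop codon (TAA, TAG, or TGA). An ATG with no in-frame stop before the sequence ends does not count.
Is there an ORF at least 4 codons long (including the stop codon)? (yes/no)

yes

Frame 1: ACA GTG ATG GGC TGC AAT TGA AGT CCA TCC ATA ACA TAT TGA TTT CTG GAC — ATG at 7, stop TGA at 19 → 15 nt.
Frame 2: CAG TGA TGG GCT GCA ATT GAA GTC CAT CCA TAA CAT ATT GAT TTC TGG ACG — no ATG→stop ORF.
Frame 3: AGT GAT GGG CTG CAA TTG AAG TCC ATC CAT AAC ATA TTG ATT TCT GGA CGT — no ATG→stop ORF.
Frame 1 has an ORF of 5 codons (positions 7–21) ≥ 4, so yes.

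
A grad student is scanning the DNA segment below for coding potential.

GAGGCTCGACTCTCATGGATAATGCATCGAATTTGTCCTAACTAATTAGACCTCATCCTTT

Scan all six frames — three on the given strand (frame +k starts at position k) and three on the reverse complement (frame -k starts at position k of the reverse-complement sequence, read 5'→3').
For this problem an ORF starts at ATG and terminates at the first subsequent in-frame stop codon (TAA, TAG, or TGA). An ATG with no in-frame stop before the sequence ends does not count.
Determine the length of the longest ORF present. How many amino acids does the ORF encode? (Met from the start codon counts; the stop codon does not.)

8

Reverse complement (5'→3'): AAAGGATGAGGTCTAATTAGTTAGGACAAATTCGATGCATTATCCATGAGAGTCGAGCCTC
Frame +1: GAG GCT CGA CTC TCA TGG ATA ATG CAT CGA ATT TGT CCT AAC TAA TTA GAC CTC ATC CTT — ATG at 22, stop TAA at 43 → 24 nt.
Frame +2: AGG CTC GAC TCT CAT GGA TAA TGC ATC GAA TTT GTC CTA ACT AAT TAG ACC TCA TCC TTT — no ATG→stop ORF.
Frame +3: GGC TCG ACT CTC ATG GAT AAT GCA TCG AAT TTG TCC TAA CTA ATT AGA CCT CAT CCT — ATG at 15, stop TAA at 39 → 27 nt.
Frame -1: AAA GGA TGA GGT CTA ATT AGT TAG GAC AAA TTC GAT GCA TTA TCC ATG AGA GTC GAG CCT — no ATG→stop ORF.
Frame -2: AAG GAT GAG GTC TAA TTA GTT AGG ACA AAT TCG ATG CAT TAT CCA TGA GAG TCG AGC CTC — ATG at 35, stop TGA at 47 → 15 nt.
Frame -3: AGG ATG AGG TCT AAT TAG TTA GGA CAA ATT CGA TGC ATT ATC CAT GAG AGT CGA GCC — ATG at 6, stop TAG at 18 → 15 nt.
Longest: frame +3, positions 15–41, 27 nt = 9 codons = 8 aa. → 8 amino acids.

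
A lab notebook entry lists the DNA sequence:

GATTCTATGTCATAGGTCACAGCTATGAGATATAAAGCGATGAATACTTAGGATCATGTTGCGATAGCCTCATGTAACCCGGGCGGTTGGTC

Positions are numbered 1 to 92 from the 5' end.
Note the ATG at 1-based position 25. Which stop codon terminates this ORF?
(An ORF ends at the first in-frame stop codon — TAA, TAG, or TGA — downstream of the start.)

TAG

Codons from position 25: ATG (25–27), AGA (28–30), TAT (31–33), AAA (34–36), GCG (37–39), ATG (40–42), AAT (43–45), ACT (46–48), TAG (49–51).
The first in-frame stop codon is TAG.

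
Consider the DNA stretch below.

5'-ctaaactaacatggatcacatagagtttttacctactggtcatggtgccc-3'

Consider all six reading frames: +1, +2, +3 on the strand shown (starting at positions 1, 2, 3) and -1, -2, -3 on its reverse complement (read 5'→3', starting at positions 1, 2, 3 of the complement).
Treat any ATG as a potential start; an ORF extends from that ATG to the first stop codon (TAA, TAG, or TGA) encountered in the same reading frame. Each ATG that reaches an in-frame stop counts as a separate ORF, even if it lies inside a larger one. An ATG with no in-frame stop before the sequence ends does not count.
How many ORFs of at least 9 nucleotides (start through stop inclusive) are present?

2

Reverse complement (5'→3'): GGGCACCATGACCAGTAGGTAAAAACTCTATGTGATCCATGTTAGTTTAG
Frame +1: CTA AAC TAA CAT GGA TCA CAT AGA GTT TTT ACC TAC TGG TCA TGG TGC — no ATG→stop ORF.
Frame +2: TAA ACT AAC ATG GAT CAC ATA GAG TTT TTA CCT ACT GGT CAT GGT GCC — no ATG→stop ORF.
Frame +3: AAA CTA ACA TGG ATC ACA TAG AGT TTT TAC CTA CTG GTC ATG GTG CCC — no ATG→stop ORF.
Frame -1: GGG CAC CAT GAC CAG TAG GTA AAA ACT CTA TGT GAT CCA TGT TAG TTT — no ATG→stop ORF.
Frame -2: GGC ACC ATG ACC AGT AGG TAA AAA CTC TAT GTG ATC CAT GTT AGT TTA — ATG at 8, stop TAA at 20 → 15 nt.
Frame -3: GCA CCA TGA CCA GTA GGT AAA AAC TCT ATG TGA TCC ATG TTA GTT TAG — ATG at 30, stop TGA at 33 → 6 nt; ATG at 39, stop TAG at 48 → 12 nt.
ORFs ≥ 9 nucleotides: frame -2 8–22 (15 nucleotides), frame -3 39–50 (12 nucleotides). Count = 2.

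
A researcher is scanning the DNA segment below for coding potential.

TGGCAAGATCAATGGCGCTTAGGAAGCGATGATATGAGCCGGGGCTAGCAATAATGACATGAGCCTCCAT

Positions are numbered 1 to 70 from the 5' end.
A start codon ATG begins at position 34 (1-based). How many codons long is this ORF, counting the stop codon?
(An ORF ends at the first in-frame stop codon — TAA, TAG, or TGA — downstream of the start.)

Codons from position 34: ATG (34–36), AGC (37–39), CGG (40–42), GGC (43–45), TAG (46–48).
TAG is the first in-frame stop; that's 5 codons including the stop.

5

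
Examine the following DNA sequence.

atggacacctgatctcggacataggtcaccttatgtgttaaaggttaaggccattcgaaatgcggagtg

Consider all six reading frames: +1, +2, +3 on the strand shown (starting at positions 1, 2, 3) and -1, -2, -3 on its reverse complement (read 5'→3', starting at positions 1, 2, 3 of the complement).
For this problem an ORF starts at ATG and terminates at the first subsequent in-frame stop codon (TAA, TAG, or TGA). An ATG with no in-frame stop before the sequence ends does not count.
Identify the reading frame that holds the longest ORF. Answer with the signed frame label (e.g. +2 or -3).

-1

Reverse complement (5'→3'): CACTCCGCATTTCGAATGGCCTTAACCTTTAACACATAAGGTGACCTATGTCCGAGATCAGGTGTCCAT
Frame +1: ATG GAC ACC TGA TCT CGG ACA TAG GTC ACC TTA TGT GTT AAA GGT TAA GGC CAT TCG AAA TGC GGA GTG — ATG at 1, stop TGA at 10 → 12 nt.
Frame +2: TGG ACA CCT GAT CTC GGA CAT AGG TCA CCT TAT GTG TTA AAG GTT AAG GCC ATT CGA AAT GCG GAG — no ATG→stop ORF.
Frame +3: GGA CAC CTG ATC TCG GAC ATA GGT CAC CTT ATG TGT TAA AGG TTA AGG CCA TTC GAA ATG CGG AGT — ATG at 33, stop TAA at 39 → 9 nt.
Frame -1: CAC TCC GCA TTT CGA ATG GCC TTA ACC TTT AAC ACA TAA GGT GAC CTA TGT CCG AGA TCA GGT GTC CAT — ATG at 16, stop TAA at 37 → 24 nt.
Frame -2: ACT CCG CAT TTC GAA TGG CCT TAA CCT TTA ACA CAT AAG GTG ACC TAT GTC CGA GAT CAG GTG TCC — no ATG→stop ORF.
Frame -3: CTC CGC ATT TCG AAT GGC CTT AAC CTT TAA CAC ATA AGG TGA CCT ATG TCC GAG ATC AGG TGT CCA — no ATG→stop ORF.
Longest ORF is 24 nt in frame -1 (positions 16–39).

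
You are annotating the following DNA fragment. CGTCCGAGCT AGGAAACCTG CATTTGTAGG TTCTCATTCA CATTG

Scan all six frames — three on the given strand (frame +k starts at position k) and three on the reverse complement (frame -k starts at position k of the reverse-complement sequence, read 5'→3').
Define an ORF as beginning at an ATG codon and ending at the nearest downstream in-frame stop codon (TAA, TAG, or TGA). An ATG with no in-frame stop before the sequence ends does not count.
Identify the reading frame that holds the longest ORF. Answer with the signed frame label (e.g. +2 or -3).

Reverse complement (5'→3'): CAATGTGAATGAGAACCTACAAATGCAGGTTTCCTAGCTCGGACG
Frame +1: CGT CCG AGC TAG GAA ACC TGC ATT TGT AGG TTC TCA TTC ACA TTG — no ATG→stop ORF.
Frame +2: GTC CGA GCT AGG AAA CCT GCA TTT GTA GGT TCT CAT TCA CAT — no ATG→stop ORF.
Frame +3: TCC GAG CTA GGA AAC CTG CAT TTG TAG GTT CTC ATT CAC ATT — no ATG→stop ORF.
Frame -1: CAA TGT GAA TGA GAA CCT ACA AAT GCA GGT TTC CTA GCT CGG ACG — no ATG→stop ORF.
Frame -2: AAT GTG AAT GAG AAC CTA CAA ATG CAG GTT TCC TAG CTC GGA — ATG at 23, stop TAG at 35 → 15 nt.
Frame -3: ATG TGA ATG AGA ACC TAC AAA TGC AGG TTT CCT AGC TCG GAC — ATG at 3, stop TGA at 6 → 6 nt.
Longest ORF is 15 nt in frame -2 (positions 23–37).

-2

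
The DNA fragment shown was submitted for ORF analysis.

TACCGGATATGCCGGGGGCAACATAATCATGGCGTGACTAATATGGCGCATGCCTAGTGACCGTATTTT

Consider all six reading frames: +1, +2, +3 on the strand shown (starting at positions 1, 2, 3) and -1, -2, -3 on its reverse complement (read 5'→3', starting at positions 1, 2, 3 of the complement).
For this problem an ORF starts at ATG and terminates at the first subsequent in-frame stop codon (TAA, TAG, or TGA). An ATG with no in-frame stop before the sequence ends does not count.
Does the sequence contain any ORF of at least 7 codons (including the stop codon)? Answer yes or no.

Reverse complement (5'→3'): AAAATACGGTCACTAGGCATGCGCCATATTAGTCACGCCATGATTATGTTGCCCCCGGCATATCCGGTA
Frame +1: TAC CGG ATA TGC CGG GGG CAA CAT AAT CAT GGC GTG ACT AAT ATG GCG CAT GCC TAG TGA CCG TAT TTT — ATG at 43, stop TAG at 55 → 15 nt.
Frame +2: ACC GGA TAT GCC GGG GGC AAC ATA ATC ATG GCG TGA CTA ATA TGG CGC ATG CCT AGT GAC CGT ATT — ATG at 29, stop TGA at 35 → 9 nt.
Frame +3: CCG GAT ATG CCG GGG GCA ACA TAA TCA TGG CGT GAC TAA TAT GGC GCA TGC CTA GTG ACC GTA TTT — ATG at 9, stop TAA at 24 → 18 nt.
Frame -1: AAA ATA CGG TCA CTA GGC ATG CGC CAT ATT AGT CAC GCC ATG ATT ATG TTG CCC CCG GCA TAT CCG GTA — no ATG→stop ORF.
Frame -2: AAA TAC GGT CAC TAG GCA TGC GCC ATA TTA GTC ACG CCA TGA TTA TGT TGC CCC CGG CAT ATC CGG — no ATG→stop ORF.
Frame -3: AAT ACG GTC ACT AGG CAT GCG CCA TAT TAG TCA CGC CAT GAT TAT GTT GCC CCC GGC ATA TCC GGT — no ATG→stop ORF.
Largest ORF found is 6 codons < 7, so no.

no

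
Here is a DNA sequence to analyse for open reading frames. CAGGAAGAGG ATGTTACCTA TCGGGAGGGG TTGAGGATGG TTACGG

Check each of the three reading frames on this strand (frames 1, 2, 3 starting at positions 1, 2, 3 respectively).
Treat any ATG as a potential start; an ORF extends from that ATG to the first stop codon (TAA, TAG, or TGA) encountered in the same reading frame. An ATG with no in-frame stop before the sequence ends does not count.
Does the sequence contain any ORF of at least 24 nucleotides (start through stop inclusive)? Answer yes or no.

Frame 1: CAG GAA GAG GAT GTT ACC TAT CGG GAG GGG TTG AGG ATG GTT ACG — no ATG→stop ORF.
Frame 2: AGG AAG AGG ATG TTA CCT ATC GGG AGG GGT TGA GGA TGG TTA CGG — ATG at 11, stop TGA at 32 → 24 nt.
Frame 3: GGA AGA GGA TGT TAC CTA TCG GGA GGG GTT GAG GAT GGT TAC — no ATG→stop ORF.
Frame 2 has an ORF of 24 nucleotides (positions 11–34) ≥ 24, so yes.

yes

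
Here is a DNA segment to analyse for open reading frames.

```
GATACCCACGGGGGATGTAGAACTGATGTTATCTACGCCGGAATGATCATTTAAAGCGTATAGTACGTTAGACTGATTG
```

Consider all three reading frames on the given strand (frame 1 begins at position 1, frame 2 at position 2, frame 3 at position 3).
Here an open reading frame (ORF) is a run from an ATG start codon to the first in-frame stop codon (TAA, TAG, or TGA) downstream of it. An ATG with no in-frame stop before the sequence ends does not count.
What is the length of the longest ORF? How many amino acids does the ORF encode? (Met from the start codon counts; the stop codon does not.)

6

Frame 1: GAT ACC CAC GGG GGA TGT AGA ACT GAT GTT ATC TAC GCC GGA ATG ATC ATT TAA AGC GTA TAG TAC GTT AGA CTG ATT — ATG at 43, stop TAA at 52 → 12 nt.
Frame 2: ATA CCC ACG GGG GAT GTA GAA CTG ATG TTA TCT ACG CCG GAA TGA TCA TTT AAA GCG TAT AGT ACG TTA GAC TGA TTG — ATG at 26, stop TGA at 44 → 21 nt.
Frame 3: TAC CCA CGG GGG ATG TAG AAC TGA TGT TAT CTA CGC CGG AAT GAT CAT TTA AAG CGT ATA GTA CGT TAG ACT GAT — ATG at 15, stop TAG at 18 → 6 nt.
Longest: frame 2, positions 26–46, 21 nt = 7 codons = 6 aa. → 6 amino acids.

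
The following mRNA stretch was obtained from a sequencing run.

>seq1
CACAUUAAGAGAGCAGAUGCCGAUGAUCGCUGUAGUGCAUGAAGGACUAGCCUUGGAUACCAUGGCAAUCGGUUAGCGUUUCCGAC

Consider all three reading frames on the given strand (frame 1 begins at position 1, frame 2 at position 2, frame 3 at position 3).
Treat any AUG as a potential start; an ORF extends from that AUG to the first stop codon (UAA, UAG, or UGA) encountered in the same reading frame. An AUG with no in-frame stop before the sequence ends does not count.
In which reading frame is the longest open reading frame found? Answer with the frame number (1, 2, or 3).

2

Frame 1: CAC AUU AAG AGA GCA GAU GCC GAU GAU CGC UGU AGU GCA UGA AGG ACU AGC CUU GGA UAC CAU GGC AAU CGG UUA GCG UUU CCG — no AUG→stop ORF.
Frame 2: ACA UUA AGA GAG CAG AUG CCG AUG AUC GCU GUA GUG CAU GAA GGA CUA GCC UUG GAU ACC AUG GCA AUC GGU UAG CGU UUC CGA — AUG at 17, stop UAG at 74 → 60 nt; AUG at 23, stop UAG at 74 → 54 nt; AUG at 62, stop UAG at 74 → 15 nt.
Frame 3: CAU UAA GAG AGC AGA UGC CGA UGA UCG CUG UAG UGC AUG AAG GAC UAG CCU UGG AUA CCA UGG CAA UCG GUU AGC GUU UCC GAC — AUG at 39, stop UAG at 48 → 12 nt.
Longest ORF is 60 nt in frame 2 (positions 17–76).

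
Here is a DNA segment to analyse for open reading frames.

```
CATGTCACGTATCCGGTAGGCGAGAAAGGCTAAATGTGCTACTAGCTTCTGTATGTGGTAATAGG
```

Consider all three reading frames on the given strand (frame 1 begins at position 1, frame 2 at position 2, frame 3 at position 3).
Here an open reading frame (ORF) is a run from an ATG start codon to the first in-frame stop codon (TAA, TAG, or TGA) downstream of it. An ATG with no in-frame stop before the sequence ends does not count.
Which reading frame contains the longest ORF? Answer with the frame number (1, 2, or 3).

Frame 1: CAT GTC ACG TAT CCG GTA GGC GAG AAA GGC TAA ATG TGC TAC TAG CTT CTG TAT GTG GTA ATA — ATG at 34, stop TAG at 43 → 12 nt.
Frame 2: ATG TCA CGT ATC CGG TAG GCG AGA AAG GCT AAA TGT GCT ACT AGC TTC TGT ATG TGG TAA TAG — ATG at 2, stop TAG at 17 → 18 nt; ATG at 53, stop TAA at 59 → 9 nt.
Frame 3: TGT CAC GTA TCC GGT AGG CGA GAA AGG CTA AAT GTG CTA CTA GCT TCT GTA TGT GGT AAT AGG — no ATG→stop ORF.
Longest ORF is 18 nt in frame 2 (positions 2–19).

2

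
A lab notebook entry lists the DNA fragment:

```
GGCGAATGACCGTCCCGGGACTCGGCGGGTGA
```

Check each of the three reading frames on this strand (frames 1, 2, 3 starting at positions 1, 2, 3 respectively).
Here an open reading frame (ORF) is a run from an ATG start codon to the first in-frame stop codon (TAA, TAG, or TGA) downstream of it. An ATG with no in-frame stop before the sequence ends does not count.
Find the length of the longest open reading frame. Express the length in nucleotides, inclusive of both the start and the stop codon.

27

Frame 1: GGC GAA TGA CCG TCC CGG GAC TCG GCG GGT — no ATG→stop ORF.
Frame 2: GCG AAT GAC CGT CCC GGG ACT CGG CGG GTG — no ATG→stop ORF.
Frame 3: CGA ATG ACC GTC CCG GGA CTC GGC GGG TGA — ATG at 6, stop TGA at 30 → 27 nt.
Longest: frame 3, positions 6–32, 27 nt = 9 codons = 8 aa. → 27 nucleotides.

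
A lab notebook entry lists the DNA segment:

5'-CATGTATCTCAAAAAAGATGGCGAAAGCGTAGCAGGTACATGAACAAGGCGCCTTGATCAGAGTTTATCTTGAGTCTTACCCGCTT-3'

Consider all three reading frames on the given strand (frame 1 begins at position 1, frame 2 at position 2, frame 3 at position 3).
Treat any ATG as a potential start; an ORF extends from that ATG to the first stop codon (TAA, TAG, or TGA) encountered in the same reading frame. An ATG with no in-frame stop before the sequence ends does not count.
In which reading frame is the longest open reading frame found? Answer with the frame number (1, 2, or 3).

Frame 1: CAT GTA TCT CAA AAA AGA TGG CGA AAG CGT AGC AGG TAC ATG AAC AAG GCG CCT TGA TCA GAG TTT ATC TTG AGT CTT ACC CGC — ATG at 40, stop TGA at 55 → 18 nt.
Frame 2: ATG TAT CTC AAA AAA GAT GGC GAA AGC GTA GCA GGT ACA TGA ACA AGG CGC CTT GAT CAG AGT TTA TCT TGA GTC TTA CCC GCT — ATG at 2, stop TGA at 41 → 42 nt.
Frame 3: TGT ATC TCA AAA AAG ATG GCG AAA GCG TAG CAG GTA CAT GAA CAA GGC GCC TTG ATC AGA GTT TAT CTT GAG TCT TAC CCG CTT — ATG at 18, stop TAG at 30 → 15 nt.
Longest ORF is 42 nt in frame 2 (positions 2–43).

2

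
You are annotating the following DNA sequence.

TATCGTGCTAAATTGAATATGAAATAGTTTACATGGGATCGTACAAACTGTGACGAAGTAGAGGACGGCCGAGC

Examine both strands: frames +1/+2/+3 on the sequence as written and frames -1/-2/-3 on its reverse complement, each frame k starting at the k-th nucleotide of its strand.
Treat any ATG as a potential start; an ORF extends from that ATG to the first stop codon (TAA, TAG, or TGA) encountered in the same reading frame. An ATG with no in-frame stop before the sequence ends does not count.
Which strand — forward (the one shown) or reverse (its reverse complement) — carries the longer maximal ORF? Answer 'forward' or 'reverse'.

Reverse complement (5'→3'): GCTCGGCCGTCCTCTACTTCGTCACAGTTTGTACGATCCCATGTAAACTATTTCATATTCAATTTAGCACGATA
Frame +1: TAT CGT GCT AAA TTG AAT ATG AAA TAG TTT ACA TGG GAT CGT ACA AAC TGT GAC GAA GTA GAG GAC GGC CGA — ATG at 19, stop TAG at 25 → 9 nt.
Frame +2: ATC GTG CTA AAT TGA ATA TGA AAT AGT TTA CAT GGG ATC GTA CAA ACT GTG ACG AAG TAG AGG ACG GCC GAG — no ATG→stop ORF.
Frame +3: TCG TGC TAA ATT GAA TAT GAA ATA GTT TAC ATG GGA TCG TAC AAA CTG TGA CGA AGT AGA GGA CGG CCG AGC — ATG at 33, stop TGA at 51 → 21 nt.
Frame -1: GCT CGG CCG TCC TCT ACT TCG TCA CAG TTT GTA CGA TCC CAT GTA AAC TAT TTC ATA TTC AAT TTA GCA CGA — no ATG→stop ORF.
Frame -2: CTC GGC CGT CCT CTA CTT CGT CAC AGT TTG TAC GAT CCC ATG TAA ACT ATT TCA TAT TCA ATT TAG CAC GAT — ATG at 41, stop TAA at 44 → 6 nt.
Frame -3: TCG GCC GTC CTC TAC TTC GTC ACA GTT TGT ACG ATC CCA TGT AAA CTA TTT CAT ATT CAA TTT AGC ACG ATA — no ATG→stop ORF.
Forward-strand max 21 nt; reverse-strand max 6 nt. The forward strand has the longer ORF.

forward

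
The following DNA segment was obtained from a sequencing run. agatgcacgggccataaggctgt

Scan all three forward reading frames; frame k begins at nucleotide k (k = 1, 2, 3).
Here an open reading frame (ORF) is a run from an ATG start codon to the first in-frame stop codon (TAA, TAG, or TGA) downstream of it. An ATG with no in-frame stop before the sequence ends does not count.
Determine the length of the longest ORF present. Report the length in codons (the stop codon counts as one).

Frame 1: AGA TGC ACG GGC CAT AAG GCT — no ATG→stop ORF.
Frame 2: GAT GCA CGG GCC ATA AGG CTG — no ATG→stop ORF.
Frame 3: ATG CAC GGG CCA TAA GGC TGT — ATG at 3, stop TAA at 15 → 15 nt.
Longest: frame 3, positions 3–17, 15 nt = 5 codons = 4 aa. → 5 codons.

5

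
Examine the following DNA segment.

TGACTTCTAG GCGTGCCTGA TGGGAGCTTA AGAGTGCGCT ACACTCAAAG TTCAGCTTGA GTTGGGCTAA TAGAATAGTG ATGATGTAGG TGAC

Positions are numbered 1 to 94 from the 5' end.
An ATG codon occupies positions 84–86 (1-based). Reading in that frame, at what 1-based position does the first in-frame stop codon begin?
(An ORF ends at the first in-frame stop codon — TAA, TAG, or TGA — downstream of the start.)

87

Codons from position 84: ATG (84–86), TAG (87–89).
TAG is a stop codon; it begins at position 87.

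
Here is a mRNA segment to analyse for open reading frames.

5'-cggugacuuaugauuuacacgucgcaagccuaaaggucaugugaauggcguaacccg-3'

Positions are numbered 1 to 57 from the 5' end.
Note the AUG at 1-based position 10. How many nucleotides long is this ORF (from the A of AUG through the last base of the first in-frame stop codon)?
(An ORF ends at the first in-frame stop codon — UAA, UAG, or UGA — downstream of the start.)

24

Codons from position 10: AUG (10–12), AUU (13–15), UAC (16–18), ACG (19–21), UCG (22–24), CAA (25–27), GCC (28–30), UAA (31–33).
UAA is the first in-frame stop; ORF spans 10–33, 24 nucleotides.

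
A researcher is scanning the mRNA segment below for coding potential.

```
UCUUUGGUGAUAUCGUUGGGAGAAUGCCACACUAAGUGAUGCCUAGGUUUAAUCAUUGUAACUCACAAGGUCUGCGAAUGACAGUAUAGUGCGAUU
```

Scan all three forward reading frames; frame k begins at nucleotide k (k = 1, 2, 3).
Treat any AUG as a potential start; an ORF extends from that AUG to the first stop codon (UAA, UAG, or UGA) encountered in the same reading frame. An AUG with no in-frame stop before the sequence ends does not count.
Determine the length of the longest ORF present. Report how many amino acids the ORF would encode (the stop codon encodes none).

16

Frame 1: UCU UUG GUG AUA UCG UUG GGA GAA UGC CAC ACU AAG UGA UGC CUA GGU UUA AUC AUU GUA ACU CAC AAG GUC UGC GAA UGA CAG UAU AGU GCG AUU — no AUG→stop ORF.
Frame 2: CUU UGG UGA UAU CGU UGG GAG AAU GCC ACA CUA AGU GAU GCC UAG GUU UAA UCA UUG UAA CUC ACA AGG UCU GCG AAU GAC AGU AUA GUG CGA — no AUG→stop ORF.
Frame 3: UUU GGU GAU AUC GUU GGG AGA AUG CCA CAC UAA GUG AUG CCU AGG UUU AAU CAU UGU AAC UCA CAA GGU CUG CGA AUG ACA GUA UAG UGC GAU — AUG at 24, stop UAA at 33 → 12 nt; AUG at 39, stop UAG at 87 → 51 nt; AUG at 78, stop UAG at 87 → 12 nt.
Longest: frame 3, positions 39–89, 51 nt = 17 codons = 16 aa. → 16 amino acids.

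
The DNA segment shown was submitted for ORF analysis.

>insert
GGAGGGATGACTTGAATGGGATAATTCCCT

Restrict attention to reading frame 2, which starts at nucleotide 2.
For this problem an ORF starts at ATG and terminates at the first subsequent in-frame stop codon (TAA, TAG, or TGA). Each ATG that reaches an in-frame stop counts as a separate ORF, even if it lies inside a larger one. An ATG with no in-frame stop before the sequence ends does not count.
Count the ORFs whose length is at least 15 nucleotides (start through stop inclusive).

0

Frame 2: GAG GGA TGA CTT GAA TGG GAT AAT TCC — no ATG→stop ORF.
No ORF reaches 15 nucleotides. Count = 0.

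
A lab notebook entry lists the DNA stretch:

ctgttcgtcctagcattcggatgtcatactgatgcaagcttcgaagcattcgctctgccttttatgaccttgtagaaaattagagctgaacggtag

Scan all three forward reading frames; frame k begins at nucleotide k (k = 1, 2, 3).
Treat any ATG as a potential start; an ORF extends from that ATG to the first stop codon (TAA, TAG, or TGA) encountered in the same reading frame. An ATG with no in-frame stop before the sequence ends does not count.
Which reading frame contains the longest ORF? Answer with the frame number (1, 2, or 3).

2

Frame 1: CTG TTC GTC CTA GCA TTC GGA TGT CAT ACT GAT GCA AGC TTC GAA GCA TTC GCT CTG CCT TTT ATG ACC TTG TAG AAA ATT AGA GCT GAA CGG TAG — ATG at 64, stop TAG at 73 → 12 nt.
Frame 2: TGT TCG TCC TAG CAT TCG GAT GTC ATA CTG ATG CAA GCT TCG AAG CAT TCG CTC TGC CTT TTA TGA CCT TGT AGA AAA TTA GAG CTG AAC GGT — ATG at 32, stop TGA at 65 → 36 nt.
Frame 3: GTT CGT CCT AGC ATT CGG ATG TCA TAC TGA TGC AAG CTT CGA AGC ATT CGC TCT GCC TTT TAT GAC CTT GTA GAA AAT TAG AGC TGA ACG GTA — ATG at 21, stop TGA at 30 → 12 nt.
Longest ORF is 36 nt in frame 2 (positions 32–67).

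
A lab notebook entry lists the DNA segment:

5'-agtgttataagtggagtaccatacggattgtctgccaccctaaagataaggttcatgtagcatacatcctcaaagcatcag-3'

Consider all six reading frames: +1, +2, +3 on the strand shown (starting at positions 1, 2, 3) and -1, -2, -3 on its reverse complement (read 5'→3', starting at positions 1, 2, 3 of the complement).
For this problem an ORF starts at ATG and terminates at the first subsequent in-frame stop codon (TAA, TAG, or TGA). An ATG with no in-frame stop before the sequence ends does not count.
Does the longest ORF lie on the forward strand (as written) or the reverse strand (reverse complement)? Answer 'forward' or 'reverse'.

reverse

Reverse complement (5'→3'): CTGATGCTTTGAGGATGTATGCTACATGAACCTTATCTTTAGGGTGGCAGACAATCCGTATGGTACTCCACTTATAACACT
Frame +1: AGT GTT ATA AGT GGA GTA CCA TAC GGA TTG TCT GCC ACC CTA AAG ATA AGG TTC ATG TAG CAT ACA TCC TCA AAG CAT CAG — ATG at 55, stop TAG at 58 → 6 nt.
Frame +2: GTG TTA TAA GTG GAG TAC CAT ACG GAT TGT CTG CCA CCC TAA AGA TAA GGT TCA TGT AGC ATA CAT CCT CAA AGC ATC — no ATG→stop ORF.
Frame +3: TGT TAT AAG TGG AGT ACC ATA CGG ATT GTC TGC CAC CCT AAA GAT AAG GTT CAT GTA GCA TAC ATC CTC AAA GCA TCA — no ATG→stop ORF.
Frame -1: CTG ATG CTT TGA GGA TGT ATG CTA CAT GAA CCT TAT CTT TAG GGT GGC AGA CAA TCC GTA TGG TAC TCC ACT TAT AAC ACT — ATG at 4, stop TGA at 10 → 9 nt; ATG at 19, stop TAG at 40 → 24 nt.
Frame -2: TGA TGC TTT GAG GAT GTA TGC TAC ATG AAC CTT ATC TTT AGG GTG GCA GAC AAT CCG TAT GGT ACT CCA CTT ATA ACA — no ATG→stop ORF.
Frame -3: GAT GCT TTG AGG ATG TAT GCT ACA TGA ACC TTA TCT TTA GGG TGG CAG ACA ATC CGT ATG GTA CTC CAC TTA TAA CAC — ATG at 15, stop TGA at 27 → 15 nt; ATG at 60, stop TAA at 75 → 18 nt.
Forward-strand max 6 nt; reverse-strand max 24 nt. The reverse strand has the longer ORF.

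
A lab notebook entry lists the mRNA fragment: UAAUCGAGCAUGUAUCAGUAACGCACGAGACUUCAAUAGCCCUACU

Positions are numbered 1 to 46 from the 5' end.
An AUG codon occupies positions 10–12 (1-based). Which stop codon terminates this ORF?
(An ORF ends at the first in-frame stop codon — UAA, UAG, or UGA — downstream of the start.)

UAA

Codons from position 10: AUG (10–12), UAU (13–15), CAG (16–18), UAA (19–21).
The first in-frame stop codon is UAA.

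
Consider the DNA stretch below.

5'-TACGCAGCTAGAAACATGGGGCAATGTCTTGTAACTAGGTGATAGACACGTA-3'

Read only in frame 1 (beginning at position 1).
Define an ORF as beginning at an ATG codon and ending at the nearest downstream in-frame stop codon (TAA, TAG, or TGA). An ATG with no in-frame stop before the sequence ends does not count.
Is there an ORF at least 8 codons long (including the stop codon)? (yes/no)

yes

Frame 1: TAC GCA GCT AGA AAC ATG GGG CAA TGT CTT GTA ACT AGG TGA TAG ACA CGT — ATG at 16, stop TGA at 40 → 27 nt.
Frame 1 has an ORF of 9 codons (positions 16–42) ≥ 8, so yes.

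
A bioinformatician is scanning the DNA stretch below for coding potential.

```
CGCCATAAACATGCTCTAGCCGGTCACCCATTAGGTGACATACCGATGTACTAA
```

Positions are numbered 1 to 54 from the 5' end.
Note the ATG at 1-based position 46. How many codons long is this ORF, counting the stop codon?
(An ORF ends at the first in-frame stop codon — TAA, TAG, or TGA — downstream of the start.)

3

Codons from position 46: ATG (46–48), TAC (49–51), TAA (52–54).
TAA is the first in-frame stop; that's 3 codons including the stop.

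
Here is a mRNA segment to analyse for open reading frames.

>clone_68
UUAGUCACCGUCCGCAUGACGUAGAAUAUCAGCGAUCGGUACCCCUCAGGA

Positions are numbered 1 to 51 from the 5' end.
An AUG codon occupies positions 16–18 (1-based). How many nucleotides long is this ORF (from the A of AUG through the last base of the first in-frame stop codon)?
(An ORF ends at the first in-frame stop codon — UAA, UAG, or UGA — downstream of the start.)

Codons from position 16: AUG (16–18), ACG (19–21), UAG (22–24).
UAG is the first in-frame stop; ORF spans 16–24, 9 nucleotides.

9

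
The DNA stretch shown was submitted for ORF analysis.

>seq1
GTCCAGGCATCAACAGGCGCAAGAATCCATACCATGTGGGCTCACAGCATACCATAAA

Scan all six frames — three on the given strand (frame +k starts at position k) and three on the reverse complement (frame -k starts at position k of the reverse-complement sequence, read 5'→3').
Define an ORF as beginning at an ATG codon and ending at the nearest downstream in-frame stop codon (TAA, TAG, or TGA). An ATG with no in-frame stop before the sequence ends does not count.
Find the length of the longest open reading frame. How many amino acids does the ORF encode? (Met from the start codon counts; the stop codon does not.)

Reverse complement (5'→3'): TTTATGGTATGCTGTGAGCCCACATGGTATGGATTCTTGCGCCTGTTGATGCCTGGAC
Frame +1: GTC CAG GCA TCA ACA GGC GCA AGA ATC CAT ACC ATG TGG GCT CAC AGC ATA CCA TAA — ATG at 34, stop TAA at 55 → 24 nt.
Frame +2: TCC AGG CAT CAA CAG GCG CAA GAA TCC ATA CCA TGT GGG CTC ACA GCA TAC CAT AAA — no ATG→stop ORF.
Frame +3: CCA GGC ATC AAC AGG CGC AAG AAT CCA TAC CAT GTG GGC TCA CAG CAT ACC ATA — no ATG→stop ORF.
Frame -1: TTT ATG GTA TGC TGT GAG CCC ACA TGG TAT GGA TTC TTG CGC CTG TTG ATG CCT GGA — no ATG→stop ORF.
Frame -2: TTA TGG TAT GCT GTG AGC CCA CAT GGT ATG GAT TCT TGC GCC TGT TGA TGC CTG GAC — ATG at 29, stop TGA at 47 → 21 nt.
Frame -3: TAT GGT ATG CTG TGA GCC CAC ATG GTA TGG ATT CTT GCG CCT GTT GAT GCC TGG — ATG at 9, stop TGA at 15 → 9 nt.
Longest: frame +1, positions 34–57, 24 nt = 8 codons = 7 aa. → 7 amino acids.

7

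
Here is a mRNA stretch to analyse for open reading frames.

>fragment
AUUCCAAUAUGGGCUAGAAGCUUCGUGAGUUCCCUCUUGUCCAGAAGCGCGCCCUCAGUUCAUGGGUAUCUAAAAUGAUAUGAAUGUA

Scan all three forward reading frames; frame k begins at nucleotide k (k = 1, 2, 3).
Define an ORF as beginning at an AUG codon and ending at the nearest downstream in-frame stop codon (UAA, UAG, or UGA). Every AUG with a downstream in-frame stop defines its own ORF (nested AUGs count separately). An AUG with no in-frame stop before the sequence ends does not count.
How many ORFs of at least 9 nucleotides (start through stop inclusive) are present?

Frame 1: AUU CCA AUA UGG GCU AGA AGC UUC GUG AGU UCC CUC UUG UCC AGA AGC GCG CCC UCA GUU CAU GGG UAU CUA AAA UGA UAU GAA UGU — no AUG→stop ORF.
Frame 2: UUC CAA UAU GGG CUA GAA GCU UCG UGA GUU CCC UCU UGU CCA GAA GCG CGC CCU CAG UUC AUG GGU AUC UAA AAU GAU AUG AAU GUA — AUG at 62, stop UAA at 71 → 12 nt.
Frame 3: UCC AAU AUG GGC UAG AAG CUU CGU GAG UUC CCU CUU GUC CAG AAG CGC GCC CUC AGU UCA UGG GUA UCU AAA AUG AUA UGA AUG — AUG at 9, stop UAG at 15 → 9 nt; AUG at 75, stop UGA at 81 → 9 nt.
ORFs ≥ 9 nucleotides: frame 2 62–73 (12 nucleotides), frame 3 9–17 (9 nucleotides), frame 3 75–83 (9 nucleotides). Count = 3.

3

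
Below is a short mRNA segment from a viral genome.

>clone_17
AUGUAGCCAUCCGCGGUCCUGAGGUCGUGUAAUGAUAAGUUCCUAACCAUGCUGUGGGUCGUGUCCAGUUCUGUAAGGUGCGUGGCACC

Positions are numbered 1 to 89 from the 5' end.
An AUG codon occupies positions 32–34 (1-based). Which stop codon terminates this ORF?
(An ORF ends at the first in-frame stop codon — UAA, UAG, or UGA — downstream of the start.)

UAA

Codons from position 32: AUG (32–34), AUA (35–37), AGU (38–40), UCC (41–43), UAA (44–46).
The first in-frame stop codon is UAA.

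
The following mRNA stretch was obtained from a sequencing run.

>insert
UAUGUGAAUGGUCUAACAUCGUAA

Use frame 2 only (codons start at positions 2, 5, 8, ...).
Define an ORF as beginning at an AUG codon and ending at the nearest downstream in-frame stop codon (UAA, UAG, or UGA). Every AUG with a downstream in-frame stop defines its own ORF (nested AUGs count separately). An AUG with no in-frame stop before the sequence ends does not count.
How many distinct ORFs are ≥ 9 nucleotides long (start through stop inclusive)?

1

Frame 2: AUG UGA AUG GUC UAA CAU CGU — AUG at 2, stop UGA at 5 → 6 nt; AUG at 8, stop UAA at 14 → 9 nt.
ORFs ≥ 9 nucleotides: frame 2 8–16 (9 nucleotides). Count = 1.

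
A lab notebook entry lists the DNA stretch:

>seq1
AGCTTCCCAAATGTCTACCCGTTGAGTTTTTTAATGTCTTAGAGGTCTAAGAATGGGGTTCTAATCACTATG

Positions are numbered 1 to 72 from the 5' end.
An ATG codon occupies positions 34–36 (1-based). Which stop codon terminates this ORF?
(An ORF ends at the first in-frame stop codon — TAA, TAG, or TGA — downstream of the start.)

TAG

Codons from position 34: ATG (34–36), TCT (37–39), TAG (40–42).
The first in-frame stop codon is TAG.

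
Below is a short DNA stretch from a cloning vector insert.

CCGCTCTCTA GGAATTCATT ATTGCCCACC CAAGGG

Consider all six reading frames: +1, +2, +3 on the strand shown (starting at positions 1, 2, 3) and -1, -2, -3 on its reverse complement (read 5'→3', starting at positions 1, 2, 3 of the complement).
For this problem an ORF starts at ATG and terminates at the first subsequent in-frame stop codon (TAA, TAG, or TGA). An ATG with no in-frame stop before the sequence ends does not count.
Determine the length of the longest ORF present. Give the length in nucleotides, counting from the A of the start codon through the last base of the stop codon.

12

Reverse complement (5'→3'): CCCTTGGGTGGGCAATAATGAATTCCTAGAGAGCGG
Frame +1: CCG CTC TCT AGG AAT TCA TTA TTG CCC ACC CAA GGG — no ATG→stop ORF.
Frame +2: CGC TCT CTA GGA ATT CAT TAT TGC CCA CCC AAG — no ATG→stop ORF.
Frame +3: GCT CTC TAG GAA TTC ATT ATT GCC CAC CCA AGG — no ATG→stop ORF.
Frame -1: CCC TTG GGT GGG CAA TAA TGA ATT CCT AGA GAG CGG — no ATG→stop ORF.
Frame -2: CCT TGG GTG GGC AAT AAT GAA TTC CTA GAG AGC — no ATG→stop ORF.
Frame -3: CTT GGG TGG GCA ATA ATG AAT TCC TAG AGA GCG — ATG at 18, stop TAG at 27 → 12 nt.
Longest: frame -3, positions 18–29, 12 nt = 4 codons = 3 aa. → 12 nucleotides.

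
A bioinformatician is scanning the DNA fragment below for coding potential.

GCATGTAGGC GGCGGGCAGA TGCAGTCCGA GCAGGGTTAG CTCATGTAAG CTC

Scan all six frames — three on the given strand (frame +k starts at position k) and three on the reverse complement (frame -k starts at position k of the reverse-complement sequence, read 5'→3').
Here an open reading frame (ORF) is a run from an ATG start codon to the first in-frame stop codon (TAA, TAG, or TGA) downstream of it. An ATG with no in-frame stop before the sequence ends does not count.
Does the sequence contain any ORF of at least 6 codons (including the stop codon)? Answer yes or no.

yes

Reverse complement (5'→3'): GAGCTTACATGAGCTAACCCTGCTCGGACTGCATCTGCCCGCCGCCTACATGC
Frame +1: GCA TGT AGG CGG CGG GCA GAT GCA GTC CGA GCA GGG TTA GCT CAT GTA AGC — no ATG→stop ORF.
Frame +2: CAT GTA GGC GGC GGG CAG ATG CAG TCC GAG CAG GGT TAG CTC ATG TAA GCT — ATG at 20, stop TAG at 38 → 21 nt; ATG at 44, stop TAA at 47 → 6 nt.
Frame +3: ATG TAG GCG GCG GGC AGA TGC AGT CCG AGC AGG GTT AGC TCA TGT AAG CTC — ATG at 3, stop TAG at 6 → 6 nt.
Frame -1: GAG CTT ACA TGA GCT AAC CCT GCT CGG ACT GCA TCT GCC CGC CGC CTA CAT — no ATG→stop ORF.
Frame -2: AGC TTA CAT GAG CTA ACC CTG CTC GGA CTG CAT CTG CCC GCC GCC TAC ATG — no ATG→stop ORF.
Frame -3: GCT TAC ATG AGC TAA CCC TGC TCG GAC TGC ATC TGC CCG CCG CCT ACA TGC — ATG at 9, stop TAA at 15 → 9 nt.
Frame +2 has an ORF of 7 codons (positions 20–40) ≥ 6, so yes.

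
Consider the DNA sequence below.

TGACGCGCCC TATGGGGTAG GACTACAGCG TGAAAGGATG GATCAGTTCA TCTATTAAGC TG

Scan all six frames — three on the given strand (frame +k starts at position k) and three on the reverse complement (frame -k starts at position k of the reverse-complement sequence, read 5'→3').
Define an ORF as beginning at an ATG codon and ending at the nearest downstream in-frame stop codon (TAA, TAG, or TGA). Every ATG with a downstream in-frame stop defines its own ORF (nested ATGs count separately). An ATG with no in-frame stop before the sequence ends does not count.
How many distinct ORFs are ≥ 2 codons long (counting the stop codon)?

3

Reverse complement (5'→3'): CAGCTTAATAGATGAACTGATCCATCCTTTCACGCTGTAGTCCTACCCCATAGGGCGCGTCA
Frame +1: TGA CGC GCC CTA TGG GGT AGG ACT ACA GCG TGA AAG GAT GGA TCA GTT CAT CTA TTA AGC — no ATG→stop ORF.
Frame +2: GAC GCG CCC TAT GGG GTA GGA CTA CAG CGT GAA AGG ATG GAT CAG TTC ATC TAT TAA GCT — ATG at 38, stop TAA at 56 → 21 nt.
Frame +3: ACG CGC CCT ATG GGG TAG GAC TAC AGC GTG AAA GGA TGG ATC AGT TCA TCT ATT AAG CTG — ATG at 12, stop TAG at 18 → 9 nt.
Frame -1: CAG CTT AAT AGA TGA ACT GAT CCA TCC TTT CAC GCT GTA GTC CTA CCC CAT AGG GCG CGT — no ATG→stop ORF.
Frame -2: AGC TTA ATA GAT GAA CTG ATC CAT CCT TTC ACG CTG TAG TCC TAC CCC ATA GGG CGC GTC — no ATG→stop ORF.
Frame -3: GCT TAA TAG ATG AAC TGA TCC ATC CTT TCA CGC TGT AGT CCT ACC CCA TAG GGC GCG TCA — ATG at 12, stop TGA at 18 → 9 nt.
ORFs ≥ 2 codons: frame +2 38–58 (7 codons), frame +3 12–20 (3 codons), frame -3 12–20 (3 codons). Count = 3.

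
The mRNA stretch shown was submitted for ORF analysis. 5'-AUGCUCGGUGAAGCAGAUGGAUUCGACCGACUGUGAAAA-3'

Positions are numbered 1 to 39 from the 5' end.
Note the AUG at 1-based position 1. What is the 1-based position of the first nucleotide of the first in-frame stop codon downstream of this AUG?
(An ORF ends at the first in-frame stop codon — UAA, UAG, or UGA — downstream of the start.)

34

Codons from position 1: AUG (1–3), CUC (4–6), GGU (7–9), GAA (10–12), GCA (13–15), GAU (16–18), GGA (19–21), UUC (22–24), GAC (25–27), CGA (28–30), CUG (31–33), UGA (34–36).
UGA is a stop codon; it begins at position 34.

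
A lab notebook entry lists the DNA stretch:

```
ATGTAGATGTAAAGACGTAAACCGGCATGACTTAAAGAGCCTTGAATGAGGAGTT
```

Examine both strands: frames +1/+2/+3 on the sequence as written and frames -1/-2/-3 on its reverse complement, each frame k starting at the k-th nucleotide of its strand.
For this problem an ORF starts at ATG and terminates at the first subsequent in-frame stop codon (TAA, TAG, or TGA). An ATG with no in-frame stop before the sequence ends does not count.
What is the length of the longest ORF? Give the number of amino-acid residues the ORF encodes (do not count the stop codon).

2

Reverse complement (5'→3'): AACTCCTCATTCAAGGCTCTTTAAGTCATGCCGGTTTACGTCTTTACATCTACAT
Frame +1: ATG TAG ATG TAA AGA CGT AAA CCG GCA TGA CTT AAA GAG CCT TGA ATG AGG AGT — ATG at 1, stop TAG at 4 → 6 nt; ATG at 7, stop TAA at 10 → 6 nt.
Frame +2: TGT AGA TGT AAA GAC GTA AAC CGG CAT GAC TTA AAG AGC CTT GAA TGA GGA GTT — no ATG→stop ORF.
Frame +3: GTA GAT GTA AAG ACG TAA ACC GGC ATG ACT TAA AGA GCC TTG AAT GAG GAG — ATG at 27, stop TAA at 33 → 9 nt.
Frame -1: AAC TCC TCA TTC AAG GCT CTT TAA GTC ATG CCG GTT TAC GTC TTT ACA TCT ACA — no ATG→stop ORF.
Frame -2: ACT CCT CAT TCA AGG CTC TTT AAG TCA TGC CGG TTT ACG TCT TTA CAT CTA CAT — no ATG→stop ORF.
Frame -3: CTC CTC ATT CAA GGC TCT TTA AGT CAT GCC GGT TTA CGT CTT TAC ATC TAC — no ATG→stop ORF.
Longest: frame +3, positions 27–35, 9 nt = 3 codons = 2 aa. → 2 amino acids.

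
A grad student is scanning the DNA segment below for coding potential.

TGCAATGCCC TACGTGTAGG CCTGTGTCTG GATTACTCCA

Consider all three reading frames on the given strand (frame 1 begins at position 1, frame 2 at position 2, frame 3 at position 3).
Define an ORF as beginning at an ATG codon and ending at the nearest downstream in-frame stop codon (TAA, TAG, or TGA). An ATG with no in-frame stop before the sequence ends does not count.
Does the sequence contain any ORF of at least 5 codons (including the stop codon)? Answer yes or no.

yes

Frame 1: TGC AAT GCC CTA CGT GTA GGC CTG TGT CTG GAT TAC TCC — no ATG→stop ORF.
Frame 2: GCA ATG CCC TAC GTG TAG GCC TGT GTC TGG ATT ACT CCA — ATG at 5, stop TAG at 17 → 15 nt.
Frame 3: CAA TGC CCT ACG TGT AGG CCT GTG TCT GGA TTA CTC — no ATG→stop ORF.
Frame 2 has an ORF of 5 codons (positions 5–19) ≥ 5, so yes.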